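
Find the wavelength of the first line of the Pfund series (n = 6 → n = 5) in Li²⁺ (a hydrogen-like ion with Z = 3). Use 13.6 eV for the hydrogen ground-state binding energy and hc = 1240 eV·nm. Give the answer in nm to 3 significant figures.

829 nm

The Pfund series terminates on n_f = 5; the first line has n_i = 5+1 = 6.
ΔE = 122.4 × (1/5² − 1/6²) = 1.496 eV.
λ = 1240 / 1.496 = 829 nm.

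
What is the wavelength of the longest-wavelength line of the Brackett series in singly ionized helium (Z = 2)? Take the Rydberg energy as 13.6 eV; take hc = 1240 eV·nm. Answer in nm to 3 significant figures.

1010 nm

The Brackett series terminates on n_f = 4; the first line has n_i = 4+1 = 5.
ΔE = 54.40 × (1/4² − 1/5²) = 1.224 eV.
λ = 1240 / 1.224 = 1010 nm.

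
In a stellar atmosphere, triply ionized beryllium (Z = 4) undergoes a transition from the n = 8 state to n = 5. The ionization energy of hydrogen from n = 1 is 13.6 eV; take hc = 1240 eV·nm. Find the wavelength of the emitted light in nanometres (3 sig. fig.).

For Z = 4 the level energies scale as Z², so the effective Rydberg energy is 13.6 × 16 = 217.6 eV.
ΔE = 217.6 × (1/5² − 1/8²) = 217.6 × 0.02438 = 5.304 eV.
λ = hc/ΔE = 1240 / 5.304 = 234 nm.

234 nm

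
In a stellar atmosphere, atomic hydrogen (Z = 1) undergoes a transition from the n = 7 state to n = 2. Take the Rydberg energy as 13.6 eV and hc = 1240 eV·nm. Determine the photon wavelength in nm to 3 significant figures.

397 nm

ΔE = 13.60 × (1/2² − 1/7²) = 13.60 × 0.2296 = 3.122 eV.
λ = hc/ΔE = 1240 / 3.122 = 397 nm.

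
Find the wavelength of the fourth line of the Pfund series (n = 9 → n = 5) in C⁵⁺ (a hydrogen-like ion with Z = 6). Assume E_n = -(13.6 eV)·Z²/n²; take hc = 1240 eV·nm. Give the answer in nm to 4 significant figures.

91.58 nm

The Pfund series terminates on n_f = 5; the fourth line has n_i = 5+4 = 9.
ΔE = 489.6 × (1/5² − 1/9²) = 13.54 eV.
λ = 1240 / 13.54 = 91.58 nm.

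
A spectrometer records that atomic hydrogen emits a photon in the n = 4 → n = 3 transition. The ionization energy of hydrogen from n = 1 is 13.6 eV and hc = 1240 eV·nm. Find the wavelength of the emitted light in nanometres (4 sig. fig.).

1876 nm

ΔE = 13.60 × (1/3² − 1/4²) = 13.60 × 0.04861 = 0.6611 eV.
λ = hc/ΔE = 1240 / 0.6611 = 1876 nm.
This line belongs to the Paschen series.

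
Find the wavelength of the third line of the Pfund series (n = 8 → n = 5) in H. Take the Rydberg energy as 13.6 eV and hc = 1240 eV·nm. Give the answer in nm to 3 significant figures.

3740 nm

The Pfund series terminates on n_f = 5; the third line has n_i = 5+3 = 8.
ΔE = 13.60 × (1/5² − 1/8²) = 0.3315 eV.
λ = 1240 / 0.3315 = 3740 nm.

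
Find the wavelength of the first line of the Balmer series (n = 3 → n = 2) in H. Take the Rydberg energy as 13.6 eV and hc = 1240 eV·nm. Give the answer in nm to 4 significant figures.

656.5 nm

The Balmer series terminates on n_f = 2; the first line has n_i = 2+1 = 3.
ΔE = 13.60 × (1/2² − 1/3²) = 1.889 eV.
λ = 1240 / 1.889 = 656.5 nm.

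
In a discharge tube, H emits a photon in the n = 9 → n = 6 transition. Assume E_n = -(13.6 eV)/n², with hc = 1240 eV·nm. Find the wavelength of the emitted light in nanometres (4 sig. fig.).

5908 nm

ΔE = 13.60 × (1/6² − 1/9²) = 13.60 × 0.01543 = 0.2099 eV.
λ = hc/ΔE = 1240 / 0.2099 = 5908 nm.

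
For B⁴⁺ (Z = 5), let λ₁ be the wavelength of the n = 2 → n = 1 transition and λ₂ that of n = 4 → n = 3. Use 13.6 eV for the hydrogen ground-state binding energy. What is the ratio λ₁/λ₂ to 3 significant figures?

λ ∝ 1/ΔE ∝ 1/(1/n_f² − 1/n_i²), and the Z² and hc factors cancel in the ratio.
λ₁/λ₂ = (1/3² − 1/4²)/(1/1² − 1/2²) = 0.04861/0.7500 = 0.0648.

0.0648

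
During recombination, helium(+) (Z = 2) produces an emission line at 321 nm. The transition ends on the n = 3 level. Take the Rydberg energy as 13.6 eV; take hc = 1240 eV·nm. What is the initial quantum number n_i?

n_i = 5

The photon energy is ΔE = hc/λ = 1240 / 321 = 3.863 eV.
With Z = 2, ΔE = 54.40 × (1/n_f² − 1/n_i²), so 1/n_f² − 1/n_i² = 0.07101.
With n_f = 3: 1/n_i² = 1/9 − 0.07101 = 0.04010, so n_i ≈ 4.99.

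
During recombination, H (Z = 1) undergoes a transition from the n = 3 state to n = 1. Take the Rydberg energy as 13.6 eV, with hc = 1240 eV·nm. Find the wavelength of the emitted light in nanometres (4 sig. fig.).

102.6 nm

ΔE = 13.60 × (1/1² − 1/3²) = 13.60 × 0.8889 = 12.09 eV.
λ = hc/ΔE = 1240 / 12.09 = 102.6 nm.
This line belongs to the Lyman series.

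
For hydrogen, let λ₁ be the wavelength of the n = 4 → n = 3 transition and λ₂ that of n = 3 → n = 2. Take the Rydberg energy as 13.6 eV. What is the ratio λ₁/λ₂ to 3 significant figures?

2.86

λ ∝ 1/ΔE ∝ 1/(1/n_f² − 1/n_i²), and the Z² and hc factors cancel in the ratio.
λ₁/λ₂ = (1/2² − 1/3²)/(1/3² − 1/4²) = 0.1389/0.04861 = 2.86.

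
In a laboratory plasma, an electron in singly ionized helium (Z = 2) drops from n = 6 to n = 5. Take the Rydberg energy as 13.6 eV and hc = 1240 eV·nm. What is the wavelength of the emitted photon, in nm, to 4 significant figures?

For Z = 2 the level energies scale as Z², so the effective Rydberg energy is 13.6 × 4 = 54.40 eV.
ΔE = 54.40 × (1/5² − 1/6²) = 54.40 × 0.01222 = 0.6649 eV.
λ = hc/ΔE = 1240 / 0.6649 = 1865 nm.

1865 nm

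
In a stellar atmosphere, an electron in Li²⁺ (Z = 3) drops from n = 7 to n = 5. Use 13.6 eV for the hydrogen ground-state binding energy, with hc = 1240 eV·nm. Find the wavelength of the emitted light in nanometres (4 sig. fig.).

517.1 nm

For Z = 3 the level energies scale as Z², so the effective Rydberg energy is 13.6 × 9 = 122.4 eV.
ΔE = 122.4 × (1/5² − 1/7²) = 122.4 × 0.01959 = 2.398 eV.
λ = hc/ΔE = 1240 / 2.398 = 517.1 nm.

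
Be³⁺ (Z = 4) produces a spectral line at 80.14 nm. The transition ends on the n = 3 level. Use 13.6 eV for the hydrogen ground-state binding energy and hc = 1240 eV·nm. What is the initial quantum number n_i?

The photon energy is ΔE = hc/λ = 1240 / 80.14 = 15.47 eV.
With Z = 4, ΔE = 217.6 × (1/n_f² − 1/n_i²), so 1/n_f² − 1/n_i² = 0.07111.
With n_f = 3: 1/n_i² = 1/9 − 0.07111 = 0.04000, so n_i ≈ 5.00.

n_i = 5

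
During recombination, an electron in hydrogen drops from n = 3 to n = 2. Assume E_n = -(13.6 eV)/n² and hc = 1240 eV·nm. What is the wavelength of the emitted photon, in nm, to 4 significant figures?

656.5 nm

ΔE = 13.60 × (1/2² − 1/3²) = 13.60 × 0.1389 = 1.889 eV.
λ = hc/ΔE = 1240 / 1.889 = 656.5 nm.
This line belongs to the Balmer series.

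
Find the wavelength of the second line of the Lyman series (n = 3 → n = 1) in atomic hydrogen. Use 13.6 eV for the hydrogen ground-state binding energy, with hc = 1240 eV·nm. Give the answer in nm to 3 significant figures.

The Lyman series terminates on n_f = 1; the second line has n_i = 1+2 = 3.
ΔE = 13.60 × (1/1² − 1/3²) = 12.09 eV.
λ = 1240 / 12.09 = 103 nm.

103 nm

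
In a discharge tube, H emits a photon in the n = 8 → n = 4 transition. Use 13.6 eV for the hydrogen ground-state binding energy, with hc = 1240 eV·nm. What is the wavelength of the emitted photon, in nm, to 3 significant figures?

1950 nm

ΔE = 13.60 × (1/4² − 1/8²) = 13.60 × 0.04688 = 0.6375 eV.
λ = hc/ΔE = 1240 / 0.6375 = 1950 nm.
This line belongs to the Brackett series.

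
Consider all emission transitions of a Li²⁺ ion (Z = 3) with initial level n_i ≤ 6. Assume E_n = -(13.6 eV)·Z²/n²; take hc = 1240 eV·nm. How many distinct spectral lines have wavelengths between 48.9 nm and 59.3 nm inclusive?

Enumerate all n_i → n_f pairs with 1 ≤ n_f < n_i ≤ 6 and compute λ = 1240 / [13.6·9·(1/n_f² − 1/n_i²)].
Lines falling in [48.9, 59.3] nm: 4→2 (54.03 nm).

1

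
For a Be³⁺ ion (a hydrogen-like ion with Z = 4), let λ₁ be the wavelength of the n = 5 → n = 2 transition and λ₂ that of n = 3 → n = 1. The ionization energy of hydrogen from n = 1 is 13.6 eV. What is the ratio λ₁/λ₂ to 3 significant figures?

4.23

λ ∝ 1/ΔE ∝ 1/(1/n_f² − 1/n_i²), and the Z² and hc factors cancel in the ratio.
λ₁/λ₂ = (1/1² − 1/3²)/(1/2² − 1/5²) = 0.8889/0.2100 = 4.23.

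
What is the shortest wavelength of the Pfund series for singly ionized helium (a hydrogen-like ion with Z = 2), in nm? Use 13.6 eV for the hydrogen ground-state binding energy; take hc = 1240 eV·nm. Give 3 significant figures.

570 nm

The Pfund series has lower level n_f = 5; the series limit corresponds to n_i → ∞.
ΔE_max = 13.6 × 4 / 5² = 2.176 eV.
λ_min = 1240 / 2.176 = 570 nm.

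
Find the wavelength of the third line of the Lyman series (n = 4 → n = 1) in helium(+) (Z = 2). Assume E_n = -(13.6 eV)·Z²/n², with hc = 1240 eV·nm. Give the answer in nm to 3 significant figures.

24.3 nm

The Lyman series terminates on n_f = 1; the third line has n_i = 1+3 = 4.
ΔE = 54.40 × (1/1² − 1/4²) = 51.00 eV.
λ = 1240 / 51.00 = 24.3 nm.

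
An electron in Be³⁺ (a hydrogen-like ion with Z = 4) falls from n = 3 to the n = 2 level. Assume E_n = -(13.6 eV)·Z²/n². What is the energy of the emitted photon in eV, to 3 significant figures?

The Bohr energies scale as Z², so for Z = 4: E_n = −217.6/n² eV.
E_3 = −217.6/9 = −24.18 eV and E_2 = −217.6/4 = −54.40 eV.
The photon energy is |E_3 − E_2| = 30.2 eV.

30.2 eV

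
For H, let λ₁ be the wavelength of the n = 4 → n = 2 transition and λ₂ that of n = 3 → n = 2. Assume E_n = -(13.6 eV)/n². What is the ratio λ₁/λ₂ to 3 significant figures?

0.741

λ ∝ 1/ΔE ∝ 1/(1/n_f² − 1/n_i²), and the Z² and hc factors cancel in the ratio.
λ₁/λ₂ = (1/2² − 1/3²)/(1/2² − 1/4²) = 0.1389/0.1875 = 0.741.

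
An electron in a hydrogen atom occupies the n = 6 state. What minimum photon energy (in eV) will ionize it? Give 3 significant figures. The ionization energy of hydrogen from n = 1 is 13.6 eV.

E_6 = −13.60/36 = −0.378 eV, so ionization (to E = 0) requires 0.378 eV.

0.378 eV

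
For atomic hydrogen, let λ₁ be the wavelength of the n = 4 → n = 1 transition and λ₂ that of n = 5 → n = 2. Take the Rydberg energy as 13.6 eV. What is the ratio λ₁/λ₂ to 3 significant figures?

λ ∝ 1/ΔE ∝ 1/(1/n_f² − 1/n_i²), and the Z² and hc factors cancel in the ratio.
λ₁/λ₂ = (1/2² − 1/5²)/(1/1² − 1/4²) = 0.2100/0.9375 = 0.224.

0.224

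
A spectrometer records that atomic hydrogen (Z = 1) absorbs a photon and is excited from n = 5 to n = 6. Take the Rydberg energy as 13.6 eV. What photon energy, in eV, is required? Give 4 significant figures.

E_6 = −13.60/36 = −0.3778 eV and E_5 = −13.60/25 = −0.5440 eV.
The photon energy is |E_6 − E_5| = 0.1662 eV.

0.1662 eV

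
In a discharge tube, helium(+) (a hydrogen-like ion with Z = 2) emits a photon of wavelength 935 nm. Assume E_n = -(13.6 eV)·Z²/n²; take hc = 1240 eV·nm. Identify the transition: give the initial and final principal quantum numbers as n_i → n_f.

n_i = 8, n_f = 5

The photon energy is ΔE = hc/λ = 1240 / 935 = 1.326 eV.
With Z = 2, ΔE = 54.40 × (1/n_f² − 1/n_i²), so 1/n_f² − 1/n_i² = 0.02438.
Trying n_f = 5 gives 1/n_i² = 0.01562, i.e. n_i ≈ 8; this pair matches.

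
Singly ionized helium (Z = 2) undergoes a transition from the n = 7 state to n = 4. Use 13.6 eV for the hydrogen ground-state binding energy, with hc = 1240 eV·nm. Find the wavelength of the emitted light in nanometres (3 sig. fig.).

For Z = 2 the level energies scale as Z², so the effective Rydberg energy is 13.6 × 4 = 54.40 eV.
ΔE = 54.40 × (1/4² − 1/7²) = 54.40 × 0.04209 = 2.290 eV.
λ = hc/ΔE = 1240 / 2.290 = 542 nm.

542 nm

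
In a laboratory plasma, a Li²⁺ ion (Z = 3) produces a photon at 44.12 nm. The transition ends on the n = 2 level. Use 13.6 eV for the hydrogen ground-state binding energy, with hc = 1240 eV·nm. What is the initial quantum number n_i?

n_i = 7

The photon energy is ΔE = hc/λ = 1240 / 44.12 = 28.11 eV.
With Z = 3, ΔE = 122.4 × (1/n_f² − 1/n_i²), so 1/n_f² − 1/n_i² = 0.2296.
With n_f = 2: 1/n_i² = 1/4 − 0.2296 = 0.02038, so n_i ≈ 7.00.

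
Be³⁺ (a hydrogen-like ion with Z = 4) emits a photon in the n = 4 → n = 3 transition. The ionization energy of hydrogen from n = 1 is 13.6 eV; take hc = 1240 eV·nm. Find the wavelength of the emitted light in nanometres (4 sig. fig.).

117.2 nm

For Z = 4 the level energies scale as Z², so the effective Rydberg energy is 13.6 × 16 = 217.6 eV.
ΔE = 217.6 × (1/3² − 1/4²) = 217.6 × 0.04861 = 10.58 eV.
λ = hc/ΔE = 1240 / 10.58 = 117.2 nm.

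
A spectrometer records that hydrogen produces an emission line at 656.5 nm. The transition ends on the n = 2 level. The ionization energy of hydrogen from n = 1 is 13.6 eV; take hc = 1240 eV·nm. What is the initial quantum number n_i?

The photon energy is ΔE = hc/λ = 1240 / 656.5 = 1.889 eV.
With Z = 1, ΔE = 13.60 × (1/n_f² − 1/n_i²), so 1/n_f² − 1/n_i² = 0.1389.
With n_f = 2: 1/n_i² = 1/4 − 0.1389 = 0.1111, so n_i ≈ 3.00.

n_i = 3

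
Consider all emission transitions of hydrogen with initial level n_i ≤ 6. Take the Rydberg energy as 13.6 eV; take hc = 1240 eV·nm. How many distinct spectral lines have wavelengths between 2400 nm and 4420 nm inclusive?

2

Enumerate all n_i → n_f pairs with 1 ≤ n_f < n_i ≤ 6 and compute λ = 1240 / [13.6·1·(1/n_f² − 1/n_i²)].
Lines falling in [2400, 4420] nm: 6→4 (2626 nm), 5→4 (4052 nm).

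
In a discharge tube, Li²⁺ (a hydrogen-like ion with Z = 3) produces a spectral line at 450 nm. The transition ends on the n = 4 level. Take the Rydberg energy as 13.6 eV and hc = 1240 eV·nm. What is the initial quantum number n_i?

n_i = 5

The photon energy is ΔE = hc/λ = 1240 / 450 = 2.756 eV.
With Z = 3, ΔE = 122.4 × (1/n_f² − 1/n_i²), so 1/n_f² − 1/n_i² = 0.02251.
With n_f = 4: 1/n_i² = 1/16 − 0.02251 = 0.03999, so n_i ≈ 5.00.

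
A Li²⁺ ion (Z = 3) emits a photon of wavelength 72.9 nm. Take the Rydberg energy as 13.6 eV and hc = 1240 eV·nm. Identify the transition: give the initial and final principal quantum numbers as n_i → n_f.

n_i = 3, n_f = 2

The photon energy is ΔE = hc/λ = 1240 / 72.9 = 17.01 eV.
With Z = 3, ΔE = 122.4 × (1/n_f² − 1/n_i²), so 1/n_f² − 1/n_i² = 0.1390.
Trying n_f = 2 gives 1/n_i² = 0.1110, i.e. n_i ≈ 3; this pair matches.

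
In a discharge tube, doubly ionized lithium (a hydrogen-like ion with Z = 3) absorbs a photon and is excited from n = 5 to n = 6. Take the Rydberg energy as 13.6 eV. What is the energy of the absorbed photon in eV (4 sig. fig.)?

1.496 eV

The Bohr energies scale as Z², so for Z = 3: E_n = −122.4/n² eV.
E_6 = −122.4/36 = −3.400 eV and E_5 = −122.4/25 = −4.896 eV.
The photon energy is |E_6 − E_5| = 1.496 eV.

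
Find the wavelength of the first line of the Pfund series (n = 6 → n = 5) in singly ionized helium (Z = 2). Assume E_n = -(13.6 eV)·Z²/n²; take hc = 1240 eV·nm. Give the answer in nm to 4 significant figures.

1865 nm

The Pfund series terminates on n_f = 5; the first line has n_i = 5+1 = 6.
ΔE = 54.40 × (1/5² − 1/6²) = 0.6649 eV.
λ = 1240 / 0.6649 = 1865 nm.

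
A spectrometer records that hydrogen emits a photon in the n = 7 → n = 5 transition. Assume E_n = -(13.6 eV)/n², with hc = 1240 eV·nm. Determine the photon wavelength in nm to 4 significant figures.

4654 nm

ΔE = 13.60 × (1/5² − 1/7²) = 13.60 × 0.01959 = 0.2664 eV.
λ = hc/ΔE = 1240 / 0.2664 = 4654 nm.
This line belongs to the Pfund series.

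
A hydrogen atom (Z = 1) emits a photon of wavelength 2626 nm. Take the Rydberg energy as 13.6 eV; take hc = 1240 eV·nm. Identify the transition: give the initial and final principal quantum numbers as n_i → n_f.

The photon energy is ΔE = hc/λ = 1240 / 2626 = 0.4722 eV.
With Z = 1, ΔE = 13.60 × (1/n_f² − 1/n_i²), so 1/n_f² − 1/n_i² = 0.03472.
Trying n_f = 4 gives 1/n_i² = 0.02778, i.e. n_i ≈ 6; this pair matches.

n_i = 6, n_f = 4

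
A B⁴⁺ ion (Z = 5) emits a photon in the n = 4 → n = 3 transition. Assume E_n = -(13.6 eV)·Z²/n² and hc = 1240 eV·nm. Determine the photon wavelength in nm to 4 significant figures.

75.03 nm

For Z = 5 the level energies scale as Z², so the effective Rydberg energy is 13.6 × 25 = 340.0 eV.
ΔE = 340.0 × (1/3² − 1/4²) = 340.0 × 0.04861 = 16.53 eV.
λ = hc/ΔE = 1240 / 16.53 = 75.03 nm.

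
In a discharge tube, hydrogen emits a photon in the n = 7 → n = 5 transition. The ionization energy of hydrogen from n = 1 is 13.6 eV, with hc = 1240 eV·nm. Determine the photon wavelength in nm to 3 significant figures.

ΔE = 13.60 × (1/5² − 1/7²) = 13.60 × 0.01959 = 0.2664 eV.
λ = hc/ΔE = 1240 / 0.2664 = 4650 nm.

4650 nm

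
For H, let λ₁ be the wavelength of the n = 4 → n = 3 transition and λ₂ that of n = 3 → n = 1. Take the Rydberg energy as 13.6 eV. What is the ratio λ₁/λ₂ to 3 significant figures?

18.3

λ ∝ 1/ΔE ∝ 1/(1/n_f² − 1/n_i²), and the Z² and hc factors cancel in the ratio.
λ₁/λ₂ = (1/1² − 1/3²)/(1/3² − 1/4²) = 0.8889/0.04861 = 18.3.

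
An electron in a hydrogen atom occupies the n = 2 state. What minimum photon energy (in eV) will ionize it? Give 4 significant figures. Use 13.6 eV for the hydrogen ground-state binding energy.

E_2 = −13.60/4 = −3.400 eV, so ionization (to E = 0) requires 3.400 eV.

3.400 eV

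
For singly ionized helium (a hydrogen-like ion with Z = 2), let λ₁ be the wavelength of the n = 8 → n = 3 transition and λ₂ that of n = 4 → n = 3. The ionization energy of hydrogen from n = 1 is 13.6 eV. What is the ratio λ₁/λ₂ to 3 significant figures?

λ ∝ 1/ΔE ∝ 1/(1/n_f² − 1/n_i²), and the Z² and hc factors cancel in the ratio.
λ₁/λ₂ = (1/3² − 1/4²)/(1/3² − 1/8²) = 0.04861/0.09549 = 0.509.

0.509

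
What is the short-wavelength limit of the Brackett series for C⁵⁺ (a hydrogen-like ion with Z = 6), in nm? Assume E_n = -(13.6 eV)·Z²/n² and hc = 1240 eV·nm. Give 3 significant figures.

The Brackett series has lower level n_f = 4; the series limit corresponds to n_i → ∞.
ΔE_max = 13.6 × 36 / 4² = 30.60 eV.
λ_min = 1240 / 30.60 = 40.5 nm.

40.5 nm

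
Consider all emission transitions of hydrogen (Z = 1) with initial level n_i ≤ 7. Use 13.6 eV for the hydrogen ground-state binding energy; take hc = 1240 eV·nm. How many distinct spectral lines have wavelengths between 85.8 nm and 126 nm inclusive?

Enumerate all n_i → n_f pairs with 1 ≤ n_f < n_i ≤ 7 and compute λ = 1240 / [13.6·1·(1/n_f² − 1/n_i²)].
Lines falling in [85.8, 126] nm: 7→1 (93.08 nm), 6→1 (93.78 nm), 5→1 (94.98 nm), 4→1 (97.25 nm), 3→1 (102.6 nm), 2→1 (121.6 nm).

6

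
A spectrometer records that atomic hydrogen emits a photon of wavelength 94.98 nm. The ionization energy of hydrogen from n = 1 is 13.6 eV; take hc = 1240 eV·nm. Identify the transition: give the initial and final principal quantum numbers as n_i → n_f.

n_i = 5, n_f = 1

The photon energy is ΔE = hc/λ = 1240 / 94.98 = 13.06 eV.
With Z = 1, ΔE = 13.60 × (1/n_f² − 1/n_i²), so 1/n_f² − 1/n_i² = 0.9600.
Trying n_f = 1 gives 1/n_i² = 0.04005, i.e. n_i ≈ 5; this pair matches.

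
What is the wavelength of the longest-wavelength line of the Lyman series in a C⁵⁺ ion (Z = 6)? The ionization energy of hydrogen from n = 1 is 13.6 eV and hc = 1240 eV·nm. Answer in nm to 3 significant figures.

3.38 nm

The Lyman series terminates on n_f = 1; the first line has n_i = 1+1 = 2.
ΔE = 489.6 × (1/1² − 1/2²) = 367.2 eV.
λ = 1240 / 367.2 = 3.38 nm.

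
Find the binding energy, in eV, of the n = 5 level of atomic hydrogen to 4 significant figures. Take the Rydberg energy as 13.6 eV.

0.5440 eV

E_5 = −13.60/25 = −0.5440 eV, so ionization (to E = 0) requires 0.5440 eV.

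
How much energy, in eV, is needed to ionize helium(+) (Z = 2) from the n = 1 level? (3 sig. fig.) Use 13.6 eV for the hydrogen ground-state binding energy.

E_n = −13.6 Z²/n² = −54.40/n² eV for Z = 2.
E_1 = −54.40/1 = −54.4 eV, so ionization (to E = 0) requires 54.4 eV.

54.4 eV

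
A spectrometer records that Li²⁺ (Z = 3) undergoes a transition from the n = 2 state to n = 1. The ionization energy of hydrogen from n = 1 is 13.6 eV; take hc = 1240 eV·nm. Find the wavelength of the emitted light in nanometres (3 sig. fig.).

For Z = 3 the level energies scale as Z², so the effective Rydberg energy is 13.6 × 9 = 122.4 eV.
ΔE = 122.4 × (1/1² − 1/2²) = 122.4 × 0.7500 = 91.80 eV.
λ = hc/ΔE = 1240 / 91.80 = 13.5 nm.

13.5 nm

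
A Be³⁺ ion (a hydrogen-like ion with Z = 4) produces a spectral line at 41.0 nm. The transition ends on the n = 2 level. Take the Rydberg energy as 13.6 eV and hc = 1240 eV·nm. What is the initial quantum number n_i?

n_i = 3

The photon energy is ΔE = hc/λ = 1240 / 41.0 = 30.24 eV.
With Z = 4, ΔE = 217.6 × (1/n_f² − 1/n_i²), so 1/n_f² − 1/n_i² = 0.1390.
With n_f = 2: 1/n_i² = 1/4 − 0.1390 = 0.1110, so n_i ≈ 3.00.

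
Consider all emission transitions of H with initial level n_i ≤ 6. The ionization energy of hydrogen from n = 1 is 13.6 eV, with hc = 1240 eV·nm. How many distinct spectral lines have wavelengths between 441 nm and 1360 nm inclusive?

4

Enumerate all n_i → n_f pairs with 1 ≤ n_f < n_i ≤ 6 and compute λ = 1240 / [13.6·1·(1/n_f² − 1/n_i²)].
Lines falling in [441, 1360] nm: 4→2 (486.3 nm), 3→2 (656.5 nm), 6→3 (1094 nm), 5→3 (1282 nm).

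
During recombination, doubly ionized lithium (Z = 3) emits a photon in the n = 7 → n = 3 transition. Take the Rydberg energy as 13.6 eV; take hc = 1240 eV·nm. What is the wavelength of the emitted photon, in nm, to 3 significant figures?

112 nm

For Z = 3 the level energies scale as Z², so the effective Rydberg energy is 13.6 × 9 = 122.4 eV.
ΔE = 122.4 × (1/3² − 1/7²) = 122.4 × 0.09070 = 11.10 eV.
λ = hc/ΔE = 1240 / 11.10 = 112 nm.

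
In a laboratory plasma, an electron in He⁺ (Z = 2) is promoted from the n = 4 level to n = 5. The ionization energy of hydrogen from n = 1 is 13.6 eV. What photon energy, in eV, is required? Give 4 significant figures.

1.224 eV

The Bohr energies scale as Z², so for Z = 2: E_n = −54.40/n² eV.
E_5 = −54.40/25 = −2.176 eV and E_4 = −54.40/16 = −3.400 eV.
The photon energy is |E_5 − E_4| = 1.224 eV.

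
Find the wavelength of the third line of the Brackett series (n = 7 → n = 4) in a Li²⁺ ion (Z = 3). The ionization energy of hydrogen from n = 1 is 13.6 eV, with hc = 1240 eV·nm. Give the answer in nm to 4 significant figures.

240.7 nm

The Brackett series terminates on n_f = 4; the third line has n_i = 4+3 = 7.
ΔE = 122.4 × (1/4² − 1/7²) = 5.152 eV.
λ = 1240 / 5.152 = 240.7 nm.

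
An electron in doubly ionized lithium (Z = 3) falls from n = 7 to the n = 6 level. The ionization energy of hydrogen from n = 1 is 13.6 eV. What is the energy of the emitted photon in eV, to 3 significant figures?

0.902 eV

The Bohr energies scale as Z², so for Z = 3: E_n = −122.4/n² eV.
E_7 = −122.4/49 = −2.498 eV and E_6 = −122.4/36 = −3.400 eV.
The photon energy is |E_7 − E_6| = 0.902 eV.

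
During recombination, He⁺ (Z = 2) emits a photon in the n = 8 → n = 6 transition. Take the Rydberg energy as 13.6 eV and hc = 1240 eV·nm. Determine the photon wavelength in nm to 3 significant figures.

For Z = 2 the level energies scale as Z², so the effective Rydberg energy is 13.6 × 4 = 54.40 eV.
ΔE = 54.40 × (1/6² − 1/8²) = 54.40 × 0.01215 = 0.6611 eV.
λ = hc/ΔE = 1240 / 0.6611 = 1880 nm.

1880 nm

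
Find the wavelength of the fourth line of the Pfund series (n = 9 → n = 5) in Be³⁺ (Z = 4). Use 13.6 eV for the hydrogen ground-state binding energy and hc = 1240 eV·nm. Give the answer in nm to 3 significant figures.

206 nm

The Pfund series terminates on n_f = 5; the fourth line has n_i = 5+4 = 9.
ΔE = 217.6 × (1/5² − 1/9²) = 6.018 eV.
λ = 1240 / 6.018 = 206 nm.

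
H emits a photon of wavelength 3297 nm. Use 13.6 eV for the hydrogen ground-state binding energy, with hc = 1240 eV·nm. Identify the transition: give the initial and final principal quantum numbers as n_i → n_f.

n_i = 9, n_f = 5

The photon energy is ΔE = hc/λ = 1240 / 3297 = 0.3761 eV.
With Z = 1, ΔE = 13.60 × (1/n_f² − 1/n_i²), so 1/n_f² − 1/n_i² = 0.02765.
Trying n_f = 5 gives 1/n_i² = 0.01235, i.e. n_i ≈ 9; this pair matches.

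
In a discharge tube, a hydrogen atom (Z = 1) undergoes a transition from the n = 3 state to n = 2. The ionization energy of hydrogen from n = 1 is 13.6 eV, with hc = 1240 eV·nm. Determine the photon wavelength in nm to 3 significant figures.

656 nm

ΔE = 13.60 × (1/2² − 1/3²) = 13.60 × 0.1389 = 1.889 eV.
λ = hc/ΔE = 1240 / 1.889 = 656 nm.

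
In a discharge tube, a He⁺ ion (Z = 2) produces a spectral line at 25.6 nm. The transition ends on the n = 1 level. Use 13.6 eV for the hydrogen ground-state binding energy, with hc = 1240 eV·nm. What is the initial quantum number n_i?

n_i = 3

The photon energy is ΔE = hc/λ = 1240 / 25.6 = 48.44 eV.
With Z = 2, ΔE = 54.40 × (1/n_f² − 1/n_i²), so 1/n_f² − 1/n_i² = 0.8904.
With n_f = 1: 1/n_i² = 1/1 − 0.8904 = 0.1096, so n_i ≈ 3.02.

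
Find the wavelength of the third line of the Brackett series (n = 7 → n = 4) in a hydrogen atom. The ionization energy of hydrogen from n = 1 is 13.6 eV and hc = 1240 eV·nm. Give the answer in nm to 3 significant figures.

The Brackett series terminates on n_f = 4; the third line has n_i = 4+3 = 7.
ΔE = 13.60 × (1/4² − 1/7²) = 0.5724 eV.
λ = 1240 / 0.5724 = 2170 nm.

2170 nm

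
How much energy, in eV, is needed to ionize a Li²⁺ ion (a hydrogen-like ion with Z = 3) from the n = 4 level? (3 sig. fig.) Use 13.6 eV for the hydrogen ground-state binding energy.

E_n = −13.6 Z²/n² = −122.4/n² eV for Z = 3.
E_4 = −122.4/16 = −7.65 eV, so ionization (to E = 0) requires 7.65 eV.

7.65 eV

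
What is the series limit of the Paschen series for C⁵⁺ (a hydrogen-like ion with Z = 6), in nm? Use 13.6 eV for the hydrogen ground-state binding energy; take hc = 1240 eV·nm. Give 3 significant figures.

22.8 nm

The Paschen series has lower level n_f = 3; the series limit corresponds to n_i → ∞.
ΔE_max = 13.6 × 36 / 3² = 54.40 eV.
λ_min = 1240 / 54.40 = 22.8 nm.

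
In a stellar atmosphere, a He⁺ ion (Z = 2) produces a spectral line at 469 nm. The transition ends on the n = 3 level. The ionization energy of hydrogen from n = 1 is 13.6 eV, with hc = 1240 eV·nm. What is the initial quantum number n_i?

The photon energy is ΔE = hc/λ = 1240 / 469 = 2.644 eV.
With Z = 2, ΔE = 54.40 × (1/n_f² − 1/n_i²), so 1/n_f² − 1/n_i² = 0.04860.
With n_f = 3: 1/n_i² = 1/9 − 0.04860 = 0.06251, so n_i ≈ 4.00.

n_i = 4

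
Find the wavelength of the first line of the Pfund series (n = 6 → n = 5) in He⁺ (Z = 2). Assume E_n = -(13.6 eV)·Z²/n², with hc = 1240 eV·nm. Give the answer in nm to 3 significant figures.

1860 nm

The Pfund series terminates on n_f = 5; the first line has n_i = 5+1 = 6.
ΔE = 54.40 × (1/5² − 1/6²) = 0.6649 eV.
λ = 1240 / 0.6649 = 1860 nm.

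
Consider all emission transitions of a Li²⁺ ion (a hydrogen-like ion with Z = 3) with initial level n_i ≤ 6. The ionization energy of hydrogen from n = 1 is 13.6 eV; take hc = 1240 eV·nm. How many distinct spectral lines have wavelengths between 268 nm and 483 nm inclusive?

2

Enumerate all n_i → n_f pairs with 1 ≤ n_f < n_i ≤ 6 and compute λ = 1240 / [13.6·9·(1/n_f² − 1/n_i²)].
Lines falling in [268, 483] nm: 6→4 (291.8 nm), 5→4 (450.3 nm).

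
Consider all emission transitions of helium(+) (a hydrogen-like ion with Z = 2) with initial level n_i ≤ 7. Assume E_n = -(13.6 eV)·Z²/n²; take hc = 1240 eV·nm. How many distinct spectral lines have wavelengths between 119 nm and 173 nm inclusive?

Enumerate all n_i → n_f pairs with 1 ≤ n_f < n_i ≤ 7 and compute λ = 1240 / [13.6·4·(1/n_f² − 1/n_i²)].
Lines falling in [119, 173] nm: 4→2 (121.6 nm), 3→2 (164.1 nm).

2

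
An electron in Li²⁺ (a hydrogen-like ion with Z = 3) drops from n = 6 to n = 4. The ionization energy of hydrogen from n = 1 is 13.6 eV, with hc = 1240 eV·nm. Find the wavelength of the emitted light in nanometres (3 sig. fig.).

For Z = 3 the level energies scale as Z², so the effective Rydberg energy is 13.6 × 9 = 122.4 eV.
ΔE = 122.4 × (1/4² − 1/6²) = 122.4 × 0.03472 = 4.250 eV.
λ = hc/ΔE = 1240 / 4.250 = 292 nm.

292 nm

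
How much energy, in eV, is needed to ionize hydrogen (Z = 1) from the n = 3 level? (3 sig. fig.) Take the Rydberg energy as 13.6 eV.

1.51 eV

E_3 = −13.60/9 = −1.51 eV, so ionization (to E = 0) requires 1.51 eV.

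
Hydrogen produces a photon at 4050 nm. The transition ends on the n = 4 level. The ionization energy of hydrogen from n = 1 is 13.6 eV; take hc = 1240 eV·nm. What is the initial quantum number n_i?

n_i = 5

The photon energy is ΔE = hc/λ = 1240 / 4050 = 0.3062 eV.
With Z = 1, ΔE = 13.60 × (1/n_f² − 1/n_i²), so 1/n_f² − 1/n_i² = 0.02251.
With n_f = 4: 1/n_i² = 1/16 − 0.02251 = 0.03999, so n_i ≈ 5.00.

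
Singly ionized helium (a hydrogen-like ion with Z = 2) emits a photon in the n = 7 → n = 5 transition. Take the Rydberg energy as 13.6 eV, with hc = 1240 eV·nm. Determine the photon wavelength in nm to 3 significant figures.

For Z = 2 the level energies scale as Z², so the effective Rydberg energy is 13.6 × 4 = 54.40 eV.
ΔE = 54.40 × (1/5² − 1/7²) = 54.40 × 0.01959 = 1.066 eV.
λ = hc/ΔE = 1240 / 1.066 = 1160 nm.

1160 nm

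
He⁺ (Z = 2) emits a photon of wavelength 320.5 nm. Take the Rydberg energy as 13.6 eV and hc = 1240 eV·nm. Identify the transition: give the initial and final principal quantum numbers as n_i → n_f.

n_i = 5, n_f = 3

The photon energy is ΔE = hc/λ = 1240 / 320.5 = 3.869 eV.
With Z = 2, ΔE = 54.40 × (1/n_f² − 1/n_i²), so 1/n_f² − 1/n_i² = 0.07112.
Trying n_f = 3 gives 1/n_i² = 0.03999, i.e. n_i ≈ 5; this pair matches.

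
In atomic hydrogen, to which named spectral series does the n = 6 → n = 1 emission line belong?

The series is set by the lower level: n_f = 1 is the Lyman series.

Lyman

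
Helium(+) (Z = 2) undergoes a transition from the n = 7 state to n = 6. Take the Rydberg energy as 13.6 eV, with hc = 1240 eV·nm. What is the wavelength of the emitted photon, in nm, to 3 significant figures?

For Z = 2 the level energies scale as Z², so the effective Rydberg energy is 13.6 × 4 = 54.40 eV.
ΔE = 54.40 × (1/6² − 1/7²) = 54.40 × 0.007370 = 0.4009 eV.
λ = hc/ΔE = 1240 / 0.4009 = 3090 nm.

3090 nm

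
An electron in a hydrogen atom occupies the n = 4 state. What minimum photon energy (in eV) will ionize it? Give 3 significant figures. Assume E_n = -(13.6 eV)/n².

E_4 = −13.60/16 = −0.850 eV, so ionization (to E = 0) requires 0.850 eV.

0.850 eV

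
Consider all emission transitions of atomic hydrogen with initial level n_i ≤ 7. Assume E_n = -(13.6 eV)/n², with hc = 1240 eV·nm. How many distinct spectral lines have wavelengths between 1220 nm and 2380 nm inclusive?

Enumerate all n_i → n_f pairs with 1 ≤ n_f < n_i ≤ 7 and compute λ = 1240 / [13.6·1·(1/n_f² − 1/n_i²)].
Lines falling in [1220, 2380] nm: 5→3 (1282 nm), 4→3 (1876 nm), 7→4 (2166 nm).

3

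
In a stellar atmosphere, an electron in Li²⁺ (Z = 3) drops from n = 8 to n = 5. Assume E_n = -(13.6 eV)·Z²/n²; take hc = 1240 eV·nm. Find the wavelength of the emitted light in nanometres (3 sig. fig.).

416 nm

For Z = 3 the level energies scale as Z², so the effective Rydberg energy is 13.6 × 9 = 122.4 eV.
ΔE = 122.4 × (1/5² − 1/8²) = 122.4 × 0.02438 = 2.984 eV.
λ = hc/ΔE = 1240 / 2.984 = 416 nm.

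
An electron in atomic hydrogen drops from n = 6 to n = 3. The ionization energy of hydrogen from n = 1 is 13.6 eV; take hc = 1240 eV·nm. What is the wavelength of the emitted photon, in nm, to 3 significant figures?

1090 nm

ΔE = 13.60 × (1/3² − 1/6²) = 13.60 × 0.08333 = 1.133 eV.
λ = hc/ΔE = 1240 / 1.133 = 1090 nm.
This line belongs to the Paschen series.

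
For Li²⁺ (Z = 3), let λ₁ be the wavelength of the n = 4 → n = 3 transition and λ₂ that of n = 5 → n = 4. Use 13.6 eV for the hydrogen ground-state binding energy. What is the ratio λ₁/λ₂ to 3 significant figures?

λ ∝ 1/ΔE ∝ 1/(1/n_f² − 1/n_i²), and the Z² and hc factors cancel in the ratio.
λ₁/λ₂ = (1/4² − 1/5²)/(1/3² − 1/4²) = 0.02250/0.04861 = 0.463.

0.463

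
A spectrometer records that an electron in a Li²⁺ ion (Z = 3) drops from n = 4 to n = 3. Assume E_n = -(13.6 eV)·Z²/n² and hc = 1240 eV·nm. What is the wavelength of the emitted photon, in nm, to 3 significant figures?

208 nm

For Z = 3 the level energies scale as Z², so the effective Rydberg energy is 13.6 × 9 = 122.4 eV.
ΔE = 122.4 × (1/3² − 1/4²) = 122.4 × 0.04861 = 5.950 eV.
λ = hc/ΔE = 1240 / 5.950 = 208 nm.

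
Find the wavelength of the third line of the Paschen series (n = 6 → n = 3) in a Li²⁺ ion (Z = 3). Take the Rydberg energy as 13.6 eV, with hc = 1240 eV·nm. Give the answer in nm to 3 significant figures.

The Paschen series terminates on n_f = 3; the third line has n_i = 3+3 = 6.
ΔE = 122.4 × (1/3² − 1/6²) = 10.20 eV.
λ = 1240 / 10.20 = 122 nm.

122 nm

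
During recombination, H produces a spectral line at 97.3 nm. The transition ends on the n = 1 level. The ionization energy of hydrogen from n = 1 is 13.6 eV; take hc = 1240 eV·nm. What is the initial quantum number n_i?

The photon energy is ΔE = hc/λ = 1240 / 97.3 = 12.74 eV.
With Z = 1, ΔE = 13.60 × (1/n_f² − 1/n_i²), so 1/n_f² − 1/n_i² = 0.9371.
With n_f = 1: 1/n_i² = 1/1 − 0.9371 = 0.06293, so n_i ≈ 3.99.

n_i = 4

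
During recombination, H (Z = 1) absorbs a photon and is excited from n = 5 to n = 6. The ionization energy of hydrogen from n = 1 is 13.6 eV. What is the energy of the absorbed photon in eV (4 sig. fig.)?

0.1662 eV

E_6 = −13.60/36 = −0.3778 eV and E_5 = −13.60/25 = −0.5440 eV.
The photon energy is |E_6 − E_5| = 0.1662 eV.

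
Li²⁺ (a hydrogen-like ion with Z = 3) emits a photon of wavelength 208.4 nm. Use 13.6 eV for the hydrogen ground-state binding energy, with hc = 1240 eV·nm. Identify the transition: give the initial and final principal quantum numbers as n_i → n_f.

n_i = 4, n_f = 3

The photon energy is ΔE = hc/λ = 1240 / 208.4 = 5.950 eV.
With Z = 3, ΔE = 122.4 × (1/n_f² − 1/n_i²), so 1/n_f² − 1/n_i² = 0.04861.
Trying n_f = 3 gives 1/n_i² = 0.06250, i.e. n_i ≈ 4; this pair matches.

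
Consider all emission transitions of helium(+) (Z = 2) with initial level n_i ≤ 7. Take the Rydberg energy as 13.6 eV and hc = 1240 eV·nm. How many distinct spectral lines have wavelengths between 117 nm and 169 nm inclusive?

2

Enumerate all n_i → n_f pairs with 1 ≤ n_f < n_i ≤ 7 and compute λ = 1240 / [13.6·4·(1/n_f² − 1/n_i²)].
Lines falling in [117, 169] nm: 4→2 (121.6 nm), 3→2 (164.1 nm).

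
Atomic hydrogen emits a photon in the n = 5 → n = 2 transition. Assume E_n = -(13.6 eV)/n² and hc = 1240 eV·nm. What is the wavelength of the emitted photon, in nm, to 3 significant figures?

434 nm

ΔE = 13.60 × (1/2² − 1/5²) = 13.60 × 0.2100 = 2.856 eV.
λ = hc/ΔE = 1240 / 2.856 = 434 nm.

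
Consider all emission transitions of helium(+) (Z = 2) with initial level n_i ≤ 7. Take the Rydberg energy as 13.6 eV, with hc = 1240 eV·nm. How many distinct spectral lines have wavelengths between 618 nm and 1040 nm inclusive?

Enumerate all n_i → n_f pairs with 1 ≤ n_f < n_i ≤ 7 and compute λ = 1240 / [13.6·4·(1/n_f² − 1/n_i²)].
Lines falling in [618, 1040] nm: 6→4 (656.5 nm), 5→4 (1013 nm).

2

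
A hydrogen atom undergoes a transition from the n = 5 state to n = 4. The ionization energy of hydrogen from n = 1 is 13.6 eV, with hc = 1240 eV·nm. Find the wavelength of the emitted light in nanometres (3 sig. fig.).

ΔE = 13.60 × (1/4² − 1/5²) = 13.60 × 0.02250 = 0.3060 eV.
λ = hc/ΔE = 1240 / 0.3060 = 4050 nm.
This line belongs to the Brackett series.

4050 nm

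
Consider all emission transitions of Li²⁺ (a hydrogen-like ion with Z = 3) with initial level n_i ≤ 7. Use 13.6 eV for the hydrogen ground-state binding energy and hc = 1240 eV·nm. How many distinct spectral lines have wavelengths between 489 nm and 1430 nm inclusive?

3

Enumerate all n_i → n_f pairs with 1 ≤ n_f < n_i ≤ 7 and compute λ = 1240 / [13.6·9·(1/n_f² − 1/n_i²)].
Lines falling in [489, 1430] nm: 7→5 (517.1 nm), 6→5 (828.9 nm), 7→6 (1375 nm).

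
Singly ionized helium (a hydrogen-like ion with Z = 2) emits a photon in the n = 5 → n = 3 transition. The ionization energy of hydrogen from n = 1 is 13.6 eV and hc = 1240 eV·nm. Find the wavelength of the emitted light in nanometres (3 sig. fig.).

321 nm

For Z = 2 the level energies scale as Z², so the effective Rydberg energy is 13.6 × 4 = 54.40 eV.
ΔE = 54.40 × (1/3² − 1/5²) = 54.40 × 0.07111 = 3.868 eV.
λ = hc/ΔE = 1240 / 3.868 = 321 nm.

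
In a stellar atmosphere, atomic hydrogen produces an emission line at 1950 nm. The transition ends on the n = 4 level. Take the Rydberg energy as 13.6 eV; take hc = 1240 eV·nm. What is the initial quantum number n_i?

The photon energy is ΔE = hc/λ = 1240 / 1950 = 0.6359 eV.
With Z = 1, ΔE = 13.60 × (1/n_f² − 1/n_i²), so 1/n_f² − 1/n_i² = 0.04676.
With n_f = 4: 1/n_i² = 1/16 − 0.04676 = 0.01574, so n_i ≈ 7.97.

n_i = 8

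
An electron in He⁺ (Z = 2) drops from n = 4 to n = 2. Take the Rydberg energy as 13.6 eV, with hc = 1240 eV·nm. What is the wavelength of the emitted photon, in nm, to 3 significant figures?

For Z = 2 the level energies scale as Z², so the effective Rydberg energy is 13.6 × 4 = 54.40 eV.
ΔE = 54.40 × (1/2² − 1/4²) = 54.40 × 0.1875 = 10.20 eV.
λ = hc/ΔE = 1240 / 10.20 = 122 nm.

122 nm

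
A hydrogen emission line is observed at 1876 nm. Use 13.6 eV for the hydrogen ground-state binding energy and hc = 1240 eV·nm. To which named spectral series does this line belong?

Paschen

ΔE = 1240/1876 = 0.6610 eV.
This matches 13.6 × (1/3² − 1/4²), so n_f = 3: the Paschen series.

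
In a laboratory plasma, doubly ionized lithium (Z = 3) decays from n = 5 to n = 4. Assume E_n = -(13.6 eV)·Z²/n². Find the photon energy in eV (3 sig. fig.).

2.75 eV

The Bohr energies scale as Z², so for Z = 3: E_n = −122.4/n² eV.
E_5 = −122.4/25 = −4.896 eV and E_4 = −122.4/16 = −7.650 eV.
The photon energy is |E_5 − E_4| = 2.75 eV.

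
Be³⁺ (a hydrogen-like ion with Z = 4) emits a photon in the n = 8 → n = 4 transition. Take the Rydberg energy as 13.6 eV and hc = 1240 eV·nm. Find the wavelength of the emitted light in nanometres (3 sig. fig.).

For Z = 4 the level energies scale as Z², so the effective Rydberg energy is 13.6 × 16 = 217.6 eV.
ΔE = 217.6 × (1/4² − 1/8²) = 217.6 × 0.04688 = 10.20 eV.
λ = hc/ΔE = 1240 / 10.20 = 122 nm.

122 nm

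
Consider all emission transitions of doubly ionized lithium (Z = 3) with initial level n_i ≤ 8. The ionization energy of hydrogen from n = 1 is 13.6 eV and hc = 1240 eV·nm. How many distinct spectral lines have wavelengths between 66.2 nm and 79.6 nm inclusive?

Enumerate all n_i → n_f pairs with 1 ≤ n_f < n_i ≤ 8 and compute λ = 1240 / [13.6·9·(1/n_f² − 1/n_i²)].
Lines falling in [66.2, 79.6] nm: 3→2 (72.94 nm).

1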